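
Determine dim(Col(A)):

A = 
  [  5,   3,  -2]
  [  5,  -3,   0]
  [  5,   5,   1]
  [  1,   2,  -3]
dim(Col(A)) = 3

Row reduce:
R2 → R2 - (1)·R1
R3 → R3 - (1)·R1
R4 → R4 - (1/5)·R1
R3 → R3 + (1/3)·R2
R4 → R4 + (7/30)·R2
R4 → R4 + (32/55)·R3
REF = 
  [   5,    3,   -2]
  [   0,   -6,    2]
  [   0,    0, 11/3]
  [   0,    0,    0]
Pivot columns: 1, 2, 3 → 3 pivots.
dim(Col(A)) = number of pivot columns = 3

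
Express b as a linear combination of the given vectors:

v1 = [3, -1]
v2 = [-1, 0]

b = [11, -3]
c1 = 3, c2 = -2

b = 3·v1 + -2·v2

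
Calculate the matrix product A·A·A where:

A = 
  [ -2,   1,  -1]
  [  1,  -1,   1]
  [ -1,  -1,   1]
A² = A·A:
A²[1,1] = (-2)(-2) + (1)(1) + (-1)(-1) = 6
A²[1,2] = (-2)(1) + (1)(-1) + (-1)(-1) = -2
A²[1,3] = (-2)(-1) + (1)(1) + (-1)(1) = 2
A²[2,1] = (1)(-2) + (-1)(1) + (1)(-1) = -4
A²[2,2] = (1)(1) + (-1)(-1) + (1)(-1) = 1
A²[2,3] = (1)(-1) + (-1)(1) + (1)(1) = -1
A²[3,1] = (-1)(-2) + (-1)(1) + (1)(-1) = 0
A²[3,2] = (-1)(1) + (-1)(-1) + (1)(-1) = -1
A²[3,3] = (-1)(-1) + (-1)(1) + (1)(1) = 1
A² = 
  [  6,  -2,   2]
  [ -4,   1,  -1]
  [  0,  -1,   1]

A^3 = A^2·A:
A^3[1,1] = (6)(-2) + (-2)(1) + (2)(-1) = -16
A^3[1,2] = (6)(1) + (-2)(-1) + (2)(-1) = 6
A^3[1,3] = (6)(-1) + (-2)(1) + (2)(1) = -6
A^3[2,1] = (-4)(-2) + (1)(1) + (-1)(-1) = 10
A^3[2,2] = (-4)(1) + (1)(-1) + (-1)(-1) = -4
A^3[2,3] = (-4)(-1) + (1)(1) + (-1)(1) = 4
A^3[3,1] = (0)(-2) + (-1)(1) + (1)(-1) = -2
A^3[3,2] = (0)(1) + (-1)(-1) + (1)(-1) = 0
A^3[3,3] = (0)(-1) + (-1)(1) + (1)(1) = 0
A^3 = 
  [-16,   6,  -6]
  [ 10,  -4,   4]
  [ -2,   0,   0]

Therefore
A^3 = 
  [-16,   6,  -6]
  [ 10,  -4,   4]
  [ -2,   0,   0]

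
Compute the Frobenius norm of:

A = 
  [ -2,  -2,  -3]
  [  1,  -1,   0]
||A||_F = 4.359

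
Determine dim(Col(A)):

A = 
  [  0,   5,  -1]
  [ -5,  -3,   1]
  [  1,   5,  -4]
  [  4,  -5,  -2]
dim(Col(A)) = 3

Row reduce:
Swap R1 ↔ R2
R3 → R3 + (1/5)·R1
R4 → R4 + (4/5)·R1
R3 → R3 - (22/25)·R2
R4 → R4 + (37/25)·R2
R4 → R4 - (67/73)·R3
REF = 
  [    -5,     -3,      1]
  [     0,      5,     -1]
  [     0,      0, -73/25]
  [     0,      0,      0]
Pivot columns: 1, 2, 3 → 3 pivots.
dim(Col(A)) = number of pivot columns = 3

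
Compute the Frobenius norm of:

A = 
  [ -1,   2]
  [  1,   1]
||A||_F = 2.646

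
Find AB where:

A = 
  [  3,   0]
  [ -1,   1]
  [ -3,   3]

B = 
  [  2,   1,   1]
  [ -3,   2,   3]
A is 3×2 and B is 2×3, so AB is 3×3. Each entry is (row of A)·(column of B):
AB[1,1] = (3)(2) + (0)(-3) = 6
AB[1,2] = (3)(1) + (0)(2) = 3
AB[1,3] = (3)(1) + (0)(3) = 3
AB[2,1] = (-1)(2) + (1)(-3) = -5
AB[2,2] = (-1)(1) + (1)(2) = 1
AB[2,3] = (-1)(1) + (1)(3) = 2
AB[3,1] = (-3)(2) + (3)(-3) = -15
AB[3,2] = (-3)(1) + (3)(2) = 3
AB[3,3] = (-3)(1) + (3)(3) = 6

AB = 
  [  6,   3,   3]
  [ -5,   1,   2]
  [-15,   3,   6]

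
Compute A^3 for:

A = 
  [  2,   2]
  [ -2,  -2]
A² = A·A:
A²[1,1] = (2)(2) + (2)(-2) = 0
A²[1,2] = (2)(2) + (2)(-2) = 0
A²[2,1] = (-2)(2) + (-2)(-2) = 0
A²[2,2] = (-2)(2) + (-2)(-2) = 0
A² = 
  [  0,   0]
  [  0,   0]

A^3 = A^2·A:
A^3[1,1] = (0)(2) + (0)(-2) = 0
A^3[1,2] = (0)(2) + (0)(-2) = 0
A^3[2,1] = (0)(2) + (0)(-2) = 0
A^3[2,2] = (0)(2) + (0)(-2) = 0
A^3 = 
  [  0,   0]
  [  0,   0]

Therefore
A^3 = 
  [  0,   0]
  [  0,   0]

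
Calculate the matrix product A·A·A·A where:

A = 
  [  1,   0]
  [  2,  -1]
A^4 = 
  [  1,   0]
  [  0,   1]

A² = A·A:
A²[1,1] = (1)(1) + (0)(2) = 1
A²[1,2] = (1)(0) + (0)(-1) = 0
A²[2,1] = (2)(1) + (-1)(2) = 0
A²[2,2] = (2)(0) + (-1)(-1) = 1
A² = 
  [  1,   0]
  [  0,   1]

A^3 = A^2·A:
A^3[1,1] = (1)(1) + (0)(2) = 1
A^3[1,2] = (1)(0) + (0)(-1) = 0
A^3[2,1] = (0)(1) + (1)(2) = 2
A^3[2,2] = (0)(0) + (1)(-1) = -1
A^3 = 
  [  1,   0]
  [  2,  -1]

A^4 = A^3·A:
A^4[1,1] = (1)(1) + (0)(2) = 1
A^4[1,2] = (1)(0) + (0)(-1) = 0
A^4[2,1] = (2)(1) + (-1)(2) = 0
A^4[2,2] = (2)(0) + (-1)(-1) = 1
A^4 = 
  [  1,   0]
  [  0,   1]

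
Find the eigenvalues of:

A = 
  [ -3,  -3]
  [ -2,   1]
λ = -1 + √10, -1 - √10  (≈ 2.162, -4.162)

tr(A) = -2, det(A) = -9
Characteristic polynomial: λ² - tr(A)λ + det(A) = λ² + 2λ - 9
λ² + 2λ - 9 = 0  ⇒  λ = (-2 ± √((2)² - 4·(-9)))/2 = (-2 ± √(40))/2
  = -1 + √10,  -1 - √10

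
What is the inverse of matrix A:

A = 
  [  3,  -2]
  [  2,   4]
det(A) = (3)(4) - (-2)(2) = 16
For a 2×2 matrix, A⁻¹ = (1/det(A)) · [[d, -b], [-c, a]]
    = (1/16) · [[4, 2], [-2, 3]]

A⁻¹ = 
  [ 1/4,  1/8]
  [-1/8, 3/16]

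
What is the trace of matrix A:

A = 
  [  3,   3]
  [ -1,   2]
5

tr(A) = 3 + 2 = 5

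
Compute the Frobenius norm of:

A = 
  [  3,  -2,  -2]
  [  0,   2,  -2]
||A||_F = 5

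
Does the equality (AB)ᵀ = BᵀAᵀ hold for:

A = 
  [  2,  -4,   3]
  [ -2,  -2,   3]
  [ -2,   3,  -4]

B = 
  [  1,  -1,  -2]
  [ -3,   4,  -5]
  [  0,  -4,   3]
Yes

(AB)ᵀ = 
  [ 14,   4, -11]
  [-30, -18,  30]
  [ 25,  23, -23]

BᵀAᵀ = 
  [ 14,   4, -11]
  [-30, -18,  30]
  [ 25,  23, -23]

Both sides are equal — this is the standard identity (AB)ᵀ = BᵀAᵀ, which holds for all A, B.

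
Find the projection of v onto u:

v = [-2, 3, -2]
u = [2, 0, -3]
proj_u(v) = [4/13, 0, -6/13]

v·u = (-2)(2) + (3)(0) + (-2)(-3) = 2
u·u = (2)² + (0)² + (-3)² = 13
proj_u(v) = (v·u / u·u) × u = (2/13) × u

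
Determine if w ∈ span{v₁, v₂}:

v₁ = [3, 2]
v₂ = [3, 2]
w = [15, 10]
Yes

Form the augmented matrix and row-reduce:
[v₁|v₂|w] = 
  [  3,   3,  15]
  [  2,   2,  10]
R2 → R2 - (2/3)·R1
REF = 
  [  3,   3,  15]
  [  0,   0,   0]

No row of the form [0 0 | nonzero], so the system is consistent. Back-substitution gives c₁ = 5, c₂ = 0: w = (5)·v₁ + (0)·v₂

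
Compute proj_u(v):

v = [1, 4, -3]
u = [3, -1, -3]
proj_u(v) = [24/19, -8/19, -24/19]

v·u = (1)(3) + (4)(-1) + (-3)(-3) = 8
u·u = (3)² + (-1)² + (-3)² = 19
proj_u(v) = (v·u / u·u) × u = (8/19) × u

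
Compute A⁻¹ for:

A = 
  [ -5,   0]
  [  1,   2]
det(A) = (-5)(2) - (0)(1) = -10
For a 2×2 matrix, A⁻¹ = (1/det(A)) · [[d, -b], [-c, a]]
    = (-1/10) · [[2, 0], [-1, -5]]

A⁻¹ = 
  [-1/5,    0]
  [1/10,  1/2]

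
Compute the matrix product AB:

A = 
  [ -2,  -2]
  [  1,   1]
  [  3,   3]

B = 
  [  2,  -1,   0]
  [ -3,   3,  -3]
A is 3×2 and B is 2×3, so AB is 3×3. Each entry is (row of A)·(column of B):
AB[1,1] = (-2)(2) + (-2)(-3) = 2
AB[1,2] = (-2)(-1) + (-2)(3) = -4
AB[1,3] = (-2)(0) + (-2)(-3) = 6
AB[2,1] = (1)(2) + (1)(-3) = -1
AB[2,2] = (1)(-1) + (1)(3) = 2
AB[2,3] = (1)(0) + (1)(-3) = -3
AB[3,1] = (3)(2) + (3)(-3) = -3
AB[3,2] = (3)(-1) + (3)(3) = 6
AB[3,3] = (3)(0) + (3)(-3) = -9

AB = 
  [  2,  -4,   6]
  [ -1,   2,  -3]
  [ -3,   6,  -9]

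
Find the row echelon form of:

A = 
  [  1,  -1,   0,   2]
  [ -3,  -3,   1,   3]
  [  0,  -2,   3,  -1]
Row operations:
R2 → R2 + (3)·R1
R3 → R3 - (1/3)·R2

Resulting echelon form:
REF = 
  [  1,  -1,   0,   2]
  [  0,  -6,   1,   9]
  [  0,   0, 8/3,  -4]

Rank = 3 (number of non-zero pivot rows).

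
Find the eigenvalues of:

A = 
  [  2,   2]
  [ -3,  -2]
tr(A) = 0, det(A) = 2
Characteristic polynomial: λ² - tr(A)λ + det(A) = λ² + 2
λ² + 2 = 0  ⇒  λ = (0 ± √((0)² - 4·(2)))/2 = (0 ± √(-8))/2
  = i√2,  -i√2

λ = i√2, -i√2  (≈ 0 + 1.414i, 0 - 1.414i)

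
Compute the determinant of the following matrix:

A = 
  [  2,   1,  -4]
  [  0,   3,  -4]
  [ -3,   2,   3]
Cofactor expansion along row 1:
det(A) = (2)·((3)(3) - (-4)(2)) - (1)·((0)(3) - (-4)(-3)) + (-4)·((0)(2) - (3)(-3))
  = (2)(17) - (1)(-12) + (-4)(9)
  = 10

det(A) = 10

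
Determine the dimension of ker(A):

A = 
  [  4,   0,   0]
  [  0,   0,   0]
nullity(A) = 2

Row reduce:
(no row operations needed)
REF = 
  [  4,   0,   0]
  [  0,   0,   0]
Pivot columns: 1 → 1 pivot.
rank(A) = 1, so nullity(A) = 3 - 1 = 2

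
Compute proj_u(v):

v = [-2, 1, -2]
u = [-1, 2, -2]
proj_u(v) = [-8/9, 16/9, -16/9]

v·u = (-2)(-1) + (1)(2) + (-2)(-2) = 8
u·u = (-1)² + (2)² + (-2)² = 9
proj_u(v) = (v·u / u·u) × u = (8/9) × u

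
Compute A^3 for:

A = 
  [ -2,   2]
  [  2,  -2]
A^3 = 
  [-32,  32]
  [ 32, -32]

A² = A·A:
A²[1,1] = (-2)(-2) + (2)(2) = 8
A²[1,2] = (-2)(2) + (2)(-2) = -8
A²[2,1] = (2)(-2) + (-2)(2) = -8
A²[2,2] = (2)(2) + (-2)(-2) = 8
A² = 
  [  8,  -8]
  [ -8,   8]

A^3 = A^2·A:
A^3[1,1] = (8)(-2) + (-8)(2) = -32
A^3[1,2] = (8)(2) + (-8)(-2) = 32
A^3[2,1] = (-8)(-2) + (8)(2) = 32
A^3[2,2] = (-8)(2) + (8)(-2) = -32
A^3 = 
  [-32,  32]
  [ 32, -32]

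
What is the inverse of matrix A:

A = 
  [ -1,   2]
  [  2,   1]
det(A) = (-1)(1) - (2)(2) = -5
For a 2×2 matrix, A⁻¹ = (1/det(A)) · [[d, -b], [-c, a]]
    = (-1/5) · [[1, -2], [-2, -1]]

A⁻¹ = 
  [-1/5,  2/5]
  [ 2/5,  1/5]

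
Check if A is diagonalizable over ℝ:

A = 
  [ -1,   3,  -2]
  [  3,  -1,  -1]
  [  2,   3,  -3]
No

Characteristic polynomial: det(λI - A) = λ³ + 5λ² + 5λ + 7
By the rational root theorem any rational root is an integer dividing 7; none of those is a root, so p(λ) has no rational roots and hence (being an irreducible cubic) no repeated roots.
Discriminant of the cubic: Δ = -1548
Δ < 0 ⇒ one real eigenvalue and a complex-conjugate pair: λ ≈ -4.207, -0.3965 + 1.227i, -0.3965 - 1.227i
Has complex eigenvalues (not diagonalizable over ℝ).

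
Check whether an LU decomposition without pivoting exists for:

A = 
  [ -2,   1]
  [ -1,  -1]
Yes.
A[1,1] = -2 ≠ 0, so Gaussian elimination proceeds without a row swap: multiplier ℓ₂₁ = (-1)/(-2) = 1/2, and U[2,2] = -1 - (1/2)(1) = -3/2.
L = 
  [  1,   0]
  [1/2,   1]
U = 
  [  -2,    1]
  [   0, -3/2]
Check row 2 of LU: [(1/2)(-2), (1/2)(1) + (-3/2)] = [-1, -1] = row 2 of A ✓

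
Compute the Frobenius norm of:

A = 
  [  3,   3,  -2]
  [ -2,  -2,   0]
||A||_F = 5.477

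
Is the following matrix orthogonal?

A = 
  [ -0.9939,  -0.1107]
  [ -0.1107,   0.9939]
Yes

AᵀA = 
  [  1.0001,   0]
  [  0,   1.0001]
≈ I (equal to I up to the 4-dp rounding of the entries)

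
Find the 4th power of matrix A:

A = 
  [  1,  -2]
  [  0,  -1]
A^4 = 
  [  1,   0]
  [  0,   1]

A² = A·A:
A²[1,1] = (1)(1) + (-2)(0) = 1
A²[1,2] = (1)(-2) + (-2)(-1) = 0
A²[2,1] = (0)(1) + (-1)(0) = 0
A²[2,2] = (0)(-2) + (-1)(-1) = 1
A² = 
  [  1,   0]
  [  0,   1]

A^3 = A^2·A:
A^3[1,1] = (1)(1) + (0)(0) = 1
A^3[1,2] = (1)(-2) + (0)(-1) = -2
A^3[2,1] = (0)(1) + (1)(0) = 0
A^3[2,2] = (0)(-2) + (1)(-1) = -1
A^3 = 
  [  1,  -2]
  [  0,  -1]

A^4 = A^3·A:
A^4[1,1] = (1)(1) + (-2)(0) = 1
A^4[1,2] = (1)(-2) + (-2)(-1) = 0
A^4[2,1] = (0)(1) + (-1)(0) = 0
A^4[2,2] = (0)(-2) + (-1)(-1) = 1
A^4 = 
  [  1,   0]
  [  0,   1]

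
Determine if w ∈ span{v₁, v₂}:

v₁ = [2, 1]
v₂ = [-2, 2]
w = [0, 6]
Yes

Form the augmented matrix and row-reduce:
[v₁|v₂|w] = 
  [  2,  -2,   0]
  [  1,   2,   6]
R2 → R2 - (1/2)·R1
REF = 
  [  2,  -2,   0]
  [  0,   3,   6]

No row of the form [0 0 | nonzero], so the system is consistent. Back-substitution gives c₁ = 2, c₂ = 2: w = (2)·v₁ + (2)·v₂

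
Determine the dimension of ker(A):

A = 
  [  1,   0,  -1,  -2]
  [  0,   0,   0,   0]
nullity(A) = 3

Row reduce:
(no row operations needed)
REF = 
  [  1,   0,  -1,  -2]
  [  0,   0,   0,   0]
Pivot columns: 1 → 1 pivot.
rank(A) = 1, so nullity(A) = 4 - 1 = 3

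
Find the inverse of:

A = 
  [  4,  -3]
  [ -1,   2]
det(A) = (4)(2) - (-3)(-1) = 5
For a 2×2 matrix, A⁻¹ = (1/det(A)) · [[d, -b], [-c, a]]
    = (1/5) · [[2, 3], [1, 4]]

A⁻¹ = 
  [2/5, 3/5]
  [1/5, 4/5]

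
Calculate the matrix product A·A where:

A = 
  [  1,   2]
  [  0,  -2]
A² = A·A:
A²[1,1] = (1)(1) + (2)(0) = 1
A²[1,2] = (1)(2) + (2)(-2) = -2
A²[2,1] = (0)(1) + (-2)(0) = 0
A²[2,2] = (0)(2) + (-2)(-2) = 4
A² = 
  [  1,  -2]
  [  0,   4]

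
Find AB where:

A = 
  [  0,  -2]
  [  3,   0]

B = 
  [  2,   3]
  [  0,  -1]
A is 2×2 and B is 2×2, so AB is 2×2. Each entry is (row of A)·(column of B):
AB[1,1] = (0)(2) + (-2)(0) = 0
AB[1,2] = (0)(3) + (-2)(-1) = 2
AB[2,1] = (3)(2) + (0)(0) = 6
AB[2,2] = (3)(3) + (0)(-1) = 9

AB = 
  [  0,   2]
  [  6,   9]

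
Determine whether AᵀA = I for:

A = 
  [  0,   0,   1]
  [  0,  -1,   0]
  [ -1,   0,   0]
Yes

AᵀA = 
  [  1,   0,   0]
  [  0,   1,   0]
  [  0,   0,   1]
= I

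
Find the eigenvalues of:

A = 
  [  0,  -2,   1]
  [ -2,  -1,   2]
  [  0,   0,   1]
Characteristic polynomial: det(λI - A) = λ³ - 5λ + 4
Testing integer divisors of the constant term: p(1) = 0, so (λ - 1) is a factor:
p(λ) = (λ - 1)(λ² + λ - 4)
λ² + λ - 4 = 0  ⇒  λ = (-1 ± √((1)² - 4·(-4)))/2 = (-1 ± √(17))/2
  = (-1 + √17)/2,  (-1 - √17)/2

λ = 1, (-1 + √17)/2, (-1 - √17)/2  (≈ 1, 1.562, -2.562)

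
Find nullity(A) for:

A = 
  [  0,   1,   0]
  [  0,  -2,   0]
nullity(A) = 2

Row reduce:
R2 → R2 + (2)·R1
REF = 
  [  0,   1,   0]
  [  0,   0,   0]
Pivot columns: 2 → 1 pivot.
rank(A) = 1, so nullity(A) = 3 - 1 = 2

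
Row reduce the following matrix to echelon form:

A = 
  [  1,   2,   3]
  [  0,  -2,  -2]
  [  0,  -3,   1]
Row operations:
R3 → R3 - (3/2)·R2

Resulting echelon form:
REF = 
  [  1,   2,   3]
  [  0,  -2,  -2]
  [  0,   0,   4]

Rank = 3 (number of non-zero pivot rows).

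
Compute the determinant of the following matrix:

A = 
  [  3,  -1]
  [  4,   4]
For a 2×2 matrix, det = ad - bc = (3)(4) - (-1)(4) = 16

det(A) = 16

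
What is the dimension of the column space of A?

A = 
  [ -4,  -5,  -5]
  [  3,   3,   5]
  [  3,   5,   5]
Row reduce:
R2 → R2 + (3/4)·R1
R3 → R3 + (3/4)·R1
R3 → R3 + (5/3)·R2
REF = 
  [  -4,   -5,   -5]
  [   0, -3/4,  5/4]
  [   0,    0, 10/3]
Pivot columns: 1, 2, 3 → 3 pivots.
dim(Col(A)) = number of pivot columns = 3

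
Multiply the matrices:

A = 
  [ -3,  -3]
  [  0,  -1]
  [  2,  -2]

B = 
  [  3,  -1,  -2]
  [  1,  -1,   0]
A is 3×2 and B is 2×3, so AB is 3×3. Each entry is (row of A)·(column of B):
AB[1,1] = (-3)(3) + (-3)(1) = -12
AB[1,2] = (-3)(-1) + (-3)(-1) = 6
AB[1,3] = (-3)(-2) + (-3)(0) = 6
AB[2,1] = (0)(3) + (-1)(1) = -1
AB[2,2] = (0)(-1) + (-1)(-1) = 1
AB[2,3] = (0)(-2) + (-1)(0) = 0
AB[3,1] = (2)(3) + (-2)(1) = 4
AB[3,2] = (2)(-1) + (-2)(-1) = 0
AB[3,3] = (2)(-2) + (-2)(0) = -4

AB = 
  [-12,   6,   6]
  [ -1,   1,   0]
  [  4,   0,  -4]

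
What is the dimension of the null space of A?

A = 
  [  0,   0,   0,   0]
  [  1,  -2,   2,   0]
nullity(A) = 3

Row reduce:
Swap R1 ↔ R2
REF = 
  [  1,  -2,   2,   0]
  [  0,   0,   0,   0]
Pivot columns: 1 → 1 pivot.
rank(A) = 1, so nullity(A) = 4 - 1 = 3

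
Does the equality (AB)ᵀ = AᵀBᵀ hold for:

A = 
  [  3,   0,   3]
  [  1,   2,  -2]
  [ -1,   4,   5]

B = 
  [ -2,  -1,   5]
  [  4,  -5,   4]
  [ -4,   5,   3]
No

(AB)ᵀ = 
  [-18,  14,  -2]
  [ 12, -21,   6]
  [ 24,   7,  26]

AᵀBᵀ = 
  [-12,   3, -10]
  [ 18,   6,  22]
  [ 21,  42,  -7]

The two matrices differ, so (AB)ᵀ ≠ AᵀBᵀ in general. The correct identity is (AB)ᵀ = BᵀAᵀ.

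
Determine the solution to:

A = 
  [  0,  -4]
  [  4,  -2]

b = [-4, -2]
Row reduce the augmented matrix [A|b]:
Swap R1 ↔ R2
REF = 
  [  4,  -2,  -2]
  [  0,  -4,  -4]

Back-substitution:
x₂ = (-4) / (-4) = 1
x₁ = (-2 - (-2)(1)) / 4 = 0

x = [0, 1]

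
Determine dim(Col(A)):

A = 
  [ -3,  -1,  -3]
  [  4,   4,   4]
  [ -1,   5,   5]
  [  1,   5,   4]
dim(Col(A)) = 3

Row reduce:
R2 → R2 + (4/3)·R1
R3 → R3 - (1/3)·R1
R4 → R4 + (1/3)·R1
R3 → R3 - (2)·R2
R4 → R4 - (7/4)·R2
R4 → R4 - (1/2)·R3
REF = 
  [ -3,  -1,  -3]
  [  0, 8/3,   0]
  [  0,   0,   6]
  [  0,   0,   0]
Pivot columns: 1, 2, 3 → 3 pivots.
dim(Col(A)) = number of pivot columns = 3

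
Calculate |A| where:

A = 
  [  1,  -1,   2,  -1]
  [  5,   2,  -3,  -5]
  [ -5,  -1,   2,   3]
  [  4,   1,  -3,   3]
18

Cofactor expansion along row 1: det(A) = a₁₁M₁₁ - a₁₂M₁₂ + a₁₃M₁₃ - a₁₄M₁₄

M₁₁ = det[[2, -3, -5]; [-1, 2, 3]; [1, -3, 3]]
  = (2)·((2)(3) - (3)(-3)) - (-3)·((-1)(3) - (3)(1)) + (-5)·((-1)(-3) - (2)(1))
  = (2)(15) - (-3)(-6) + (-5)(1)
  = 7
M₁₂ = det[[5, -3, -5]; [-5, 2, 3]; [4, -3, 3]]
  = (5)·((2)(3) - (3)(-3)) - (-3)·((-5)(3) - (3)(4)) + (-5)·((-5)(-3) - (2)(4))
  = (5)(15) - (-3)(-27) + (-5)(7)
  = -41
M₁₃ = det[[5, 2, -5]; [-5, -1, 3]; [4, 1, 3]]
  = (5)·((-1)(3) - (3)(1)) - (2)·((-5)(3) - (3)(4)) + (-5)·((-5)(1) - (-1)(4))
  = (5)(-6) - (2)(-27) + (-5)(-1)
  = 29
M₁₄ = det[[5, 2, -3]; [-5, -1, 2]; [4, 1, -3]]
  = (5)·((-1)(-3) - (2)(1)) - (2)·((-5)(-3) - (2)(4)) + (-3)·((-5)(1) - (-1)(4))
  = (5)(1) - (2)(7) + (-3)(-1)
  = -6

det(A) = (1)(7) - (-1)(-41) + (2)(29) - (-1)(-6) = 18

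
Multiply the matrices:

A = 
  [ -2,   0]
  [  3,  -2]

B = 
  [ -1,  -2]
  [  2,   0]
AB = 
  [  2,   4]
  [ -7,  -6]

A is 2×2 and B is 2×2, so AB is 2×2. Each entry is (row of A)·(column of B):
AB[1,1] = (-2)(-1) + (0)(2) = 2
AB[1,2] = (-2)(-2) + (0)(0) = 4
AB[2,1] = (3)(-1) + (-2)(2) = -7
AB[2,2] = (3)(-2) + (-2)(0) = -6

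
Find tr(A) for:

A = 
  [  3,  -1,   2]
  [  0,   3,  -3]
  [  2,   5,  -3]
3

tr(A) = 3 + 3 + -3 = 3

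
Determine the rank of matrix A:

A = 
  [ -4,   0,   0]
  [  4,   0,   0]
rank(A) = 1

Row reduce:
R2 → R2 + (1)·R1
REF = 
  [ -4,   0,   0]
  [  0,   0,   0]
Pivot columns: 1 → 1 pivot.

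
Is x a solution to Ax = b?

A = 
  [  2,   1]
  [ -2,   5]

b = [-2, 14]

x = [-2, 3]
No

Ax = [-1, 19] ≠ b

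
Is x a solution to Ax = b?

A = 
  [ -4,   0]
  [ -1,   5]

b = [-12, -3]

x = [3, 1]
No

Ax = [-12, 2] ≠ b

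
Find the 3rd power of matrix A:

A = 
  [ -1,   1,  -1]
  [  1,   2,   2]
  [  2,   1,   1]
A² = A·A:
A²[1,1] = (-1)(-1) + (1)(1) + (-1)(2) = 0
A²[1,2] = (-1)(1) + (1)(2) + (-1)(1) = 0
A²[1,3] = (-1)(-1) + (1)(2) + (-1)(1) = 2
A²[2,1] = (1)(-1) + (2)(1) + (2)(2) = 5
A²[2,2] = (1)(1) + (2)(2) + (2)(1) = 7
A²[2,3] = (1)(-1) + (2)(2) + (2)(1) = 5
A²[3,1] = (2)(-1) + (1)(1) + (1)(2) = 1
A²[3,2] = (2)(1) + (1)(2) + (1)(1) = 5
A²[3,3] = (2)(-1) + (1)(2) + (1)(1) = 1
A² = 
  [  0,   0,   2]
  [  5,   7,   5]
  [  1,   5,   1]

A^3 = A^2·A:
A^3[1,1] = (0)(-1) + (0)(1) + (2)(2) = 4
A^3[1,2] = (0)(1) + (0)(2) + (2)(1) = 2
A^3[1,3] = (0)(-1) + (0)(2) + (2)(1) = 2
A^3[2,1] = (5)(-1) + (7)(1) + (5)(2) = 12
A^3[2,2] = (5)(1) + (7)(2) + (5)(1) = 24
A^3[2,3] = (5)(-1) + (7)(2) + (5)(1) = 14
A^3[3,1] = (1)(-1) + (5)(1) + (1)(2) = 6
A^3[3,2] = (1)(1) + (5)(2) + (1)(1) = 12
A^3[3,3] = (1)(-1) + (5)(2) + (1)(1) = 10
A^3 = 
  [  4,   2,   2]
  [ 12,  24,  14]
  [  6,  12,  10]

Therefore
A^3 = 
  [  4,   2,   2]
  [ 12,  24,  14]
  [  6,  12,  10]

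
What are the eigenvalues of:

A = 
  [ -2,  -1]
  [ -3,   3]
λ = (1 + √37)/2, (1 - √37)/2  (≈ 3.541, -2.541)

tr(A) = 1, det(A) = -9
Characteristic polynomial: λ² - tr(A)λ + det(A) = λ² - λ - 9
λ² - λ - 9 = 0  ⇒  λ = (1 ± √((-1)² - 4·(-9)))/2 = (1 ± √(37))/2
  = (1 + √37)/2,  (1 - √37)/2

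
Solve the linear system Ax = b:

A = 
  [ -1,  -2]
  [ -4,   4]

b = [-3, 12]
Row reduce the augmented matrix [A|b]:
R2 → R2 - (4)·R1
REF = 
  [ -1,  -2,  -3]
  [  0,  12,  24]

Back-substitution:
x₂ = 24 / 12 = 2
x₁ = (-3 - (-2)(2)) / (-1) = -1

x = [-1, 2]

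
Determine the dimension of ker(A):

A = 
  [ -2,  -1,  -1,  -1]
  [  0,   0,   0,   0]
nullity(A) = 3

Row reduce:
(no row operations needed)
REF = 
  [ -2,  -1,  -1,  -1]
  [  0,   0,   0,   0]
Pivot columns: 1 → 1 pivot.
rank(A) = 1, so nullity(A) = 4 - 1 = 3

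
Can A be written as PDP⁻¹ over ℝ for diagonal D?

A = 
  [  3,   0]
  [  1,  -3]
Yes

tr(A) = 0, det(A) = -9
Characteristic polynomial: λ² - tr(A)λ + det(A) = λ² - 9
λ² - 9 = (λ + 3)(λ - 3)
Eigenvalues: 3, -3
λ=-3: alg. mult. = 1, geom. mult. = 2 - rank(A - (-3)I) = 2 - 1 = 1
λ=3: alg. mult. = 1, geom. mult. = 2 - rank(A - (3)I) = 2 - 1 = 1
Sum of geometric multiplicities equals n, so A has n independent eigenvectors.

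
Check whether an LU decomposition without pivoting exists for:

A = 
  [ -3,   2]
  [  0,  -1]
Yes.
A[1,1] = -3 ≠ 0, so Gaussian elimination proceeds without a row swap: multiplier ℓ₂₁ = (0)/(-3) = 0, and U[2,2] = -1 - (0)(2) = -1.
L = 
  [  1,   0]
  [  0,   1]
U = 
  [ -3,   2]
  [  0,  -1]
Check row 2 of LU: [(0)(-3), (0)(2) + (-1)] = [0, -1] = row 2 of A ✓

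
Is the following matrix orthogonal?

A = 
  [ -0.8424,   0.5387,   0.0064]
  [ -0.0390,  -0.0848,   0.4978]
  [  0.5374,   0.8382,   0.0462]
No

AᵀA = 
  [  1,   0,   0]
  [  0,   1,   0]
  [  0,   0,   0.2500]
≠ I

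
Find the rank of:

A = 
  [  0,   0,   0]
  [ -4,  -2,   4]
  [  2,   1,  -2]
Row reduce:
Swap R1 ↔ R2
R3 → R3 + (1/2)·R1
REF = 
  [ -4,  -2,   4]
  [  0,   0,   0]
  [  0,   0,   0]
Pivot columns: 1 → 1 pivot.

rank(A) = 1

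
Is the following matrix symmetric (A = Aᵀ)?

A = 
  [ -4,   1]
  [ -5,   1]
No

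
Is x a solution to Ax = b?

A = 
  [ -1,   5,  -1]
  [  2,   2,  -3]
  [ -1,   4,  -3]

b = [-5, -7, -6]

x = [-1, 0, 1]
No

Ax = [0, -5, -2] ≠ b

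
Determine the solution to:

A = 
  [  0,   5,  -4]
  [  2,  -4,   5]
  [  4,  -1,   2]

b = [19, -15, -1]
Row reduce the augmented matrix [A|b]:
Swap R1 ↔ R2
R3 → R3 - (2)·R1
R3 → R3 - (7/5)·R2
REF = 
  [    2,    -4,     5,   -15]
  [    0,     5,    -4,    19]
  [    0,     0, -12/5,  12/5]

Back-substitution:
x₃ = (12/5) / (-12/5) = -1
x₂ = (19 - (-4)(-1)) / 5 = 3
x₁ = (-15 - (-4)(3) - (5)(-1)) / 2 = 1

x = [1, 3, -1]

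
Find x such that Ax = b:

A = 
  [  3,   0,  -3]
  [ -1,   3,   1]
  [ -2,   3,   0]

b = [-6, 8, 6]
x = [0, 2, 2]

Row reduce the augmented matrix [A|b]:
R2 → R2 + (1/3)·R1
R3 → R3 + (2/3)·R1
R3 → R3 - (1)·R2
REF = 
  [  3,   0,  -3,  -6]
  [  0,   3,   0,   6]
  [  0,   0,  -2,  -4]

Back-substitution:
x₃ = (-4) / (-2) = 2
x₂ = (6 - (0)(2)) / 3 = 2
x₁ = (-6 - (0)(2) - (-3)(2)) / 3 = 0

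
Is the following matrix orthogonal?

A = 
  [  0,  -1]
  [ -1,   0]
Yes

AᵀA = 
  [  1,   0]
  [  0,   1]
= I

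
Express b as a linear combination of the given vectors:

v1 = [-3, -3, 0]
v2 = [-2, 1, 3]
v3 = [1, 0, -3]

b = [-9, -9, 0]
c1 = 3, c2 = 0, c3 = 0

b = 3·v1 + 0·v2 + 0·v3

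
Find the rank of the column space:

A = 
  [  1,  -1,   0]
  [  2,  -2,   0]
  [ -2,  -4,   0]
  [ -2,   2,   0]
Row reduce:
R2 → R2 - (2)·R1
R3 → R3 + (2)·R1
R4 → R4 + (2)·R1
Swap R2 ↔ R3
REF = 
  [  1,  -1,   0]
  [  0,  -6,   0]
  [  0,   0,   0]
  [  0,   0,   0]
Pivot columns: 1, 2 → 2 pivots.
dim(Col(A)) = number of pivot columns = 2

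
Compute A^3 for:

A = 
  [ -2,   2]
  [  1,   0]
A^3 = 
  [-16,  12]
  [  6,  -4]

A² = A·A:
A²[1,1] = (-2)(-2) + (2)(1) = 6
A²[1,2] = (-2)(2) + (2)(0) = -4
A²[2,1] = (1)(-2) + (0)(1) = -2
A²[2,2] = (1)(2) + (0)(0) = 2
A² = 
  [  6,  -4]
  [ -2,   2]

A^3 = A^2·A:
A^3[1,1] = (6)(-2) + (-4)(1) = -16
A^3[1,2] = (6)(2) + (-4)(0) = 12
A^3[2,1] = (-2)(-2) + (2)(1) = 6
A^3[2,2] = (-2)(2) + (2)(0) = -4
A^3 = 
  [-16,  12]
  [  6,  -4]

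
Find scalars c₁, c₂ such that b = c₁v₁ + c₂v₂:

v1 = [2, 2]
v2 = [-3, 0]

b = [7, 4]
c1 = 2, c2 = -1

b = 2·v1 + -1·v2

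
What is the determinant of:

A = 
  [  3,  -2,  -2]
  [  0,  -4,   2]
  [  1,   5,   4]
Cofactor expansion along row 1:
det(A) = (3)·((-4)(4) - (2)(5)) - (-2)·((0)(4) - (2)(1)) + (-2)·((0)(5) - (-4)(1))
  = (3)(-26) - (-2)(-2) + (-2)(4)
  = -90

det(A) = -90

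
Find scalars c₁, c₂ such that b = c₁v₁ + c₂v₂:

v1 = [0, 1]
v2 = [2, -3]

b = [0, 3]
c1 = 3, c2 = 0

b = 3·v1 + 0·v2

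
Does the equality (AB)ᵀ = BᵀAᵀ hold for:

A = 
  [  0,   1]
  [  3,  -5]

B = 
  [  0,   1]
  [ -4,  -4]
Yes

(AB)ᵀ = 
  [ -4,  20]
  [ -4,  23]

BᵀAᵀ = 
  [ -4,  20]
  [ -4,  23]

Both sides are equal — this is the standard identity (AB)ᵀ = BᵀAᵀ, which holds for all A, B.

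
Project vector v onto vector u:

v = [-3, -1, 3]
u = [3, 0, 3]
proj_u(v) = [0, 0, 0]

v·u = (-3)(3) + (-1)(0) + (3)(3) = 0
u·u = (3)² + (0)² + (3)² = 18
proj_u(v) = (v·u / u·u) × u = (0/18) × u = (0) × u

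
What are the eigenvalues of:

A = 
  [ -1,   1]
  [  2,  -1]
λ = -1 + √2, -1 - √2  (≈ 0.4142, -2.414)

tr(A) = -2, det(A) = -1
Characteristic polynomial: λ² - tr(A)λ + det(A) = λ² + 2λ - 1
λ² + 2λ - 1 = 0  ⇒  λ = (-2 ± √((2)² - 4·(-1)))/2 = (-2 ± √(8))/2
  = -1 + √2,  -1 - √2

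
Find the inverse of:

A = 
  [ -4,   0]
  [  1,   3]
det(A) = (-4)(3) - (0)(1) = -12
For a 2×2 matrix, A⁻¹ = (1/det(A)) · [[d, -b], [-c, a]]
    = (-1/12) · [[3, 0], [-1, -4]]

A⁻¹ = 
  [-1/4,    0]
  [1/12,  1/3]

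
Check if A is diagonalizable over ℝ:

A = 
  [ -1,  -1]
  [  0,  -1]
No

tr(A) = -2, det(A) = 1
Characteristic polynomial: λ² - tr(A)λ + det(A) = λ² + 2λ + 1
λ² + 2λ + 1 = (λ + 1)²
Eigenvalues: -1, -1
λ=-1: alg. mult. = 2, geom. mult. = 2 - rank(A - (-1)I) = 2 - 1 = 1
Sum of geometric multiplicities = 1 < n = 2, so there aren't enough independent eigenvectors.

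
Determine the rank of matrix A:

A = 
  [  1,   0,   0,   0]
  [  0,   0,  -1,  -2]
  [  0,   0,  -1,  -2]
rank(A) = 2

Row reduce:
R3 → R3 - (1)·R2
REF = 
  [  1,   0,   0,   0]
  [  0,   0,  -1,  -2]
  [  0,   0,   0,   0]
Pivot columns: 1, 3 → 2 pivots.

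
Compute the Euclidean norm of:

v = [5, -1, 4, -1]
6.557

||v||₂ = √((5)² + (-1)² + (4)² + (-1)²) = √43 = 6.557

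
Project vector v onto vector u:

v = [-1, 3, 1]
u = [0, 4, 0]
v·u = (-1)(0) + (3)(4) + (1)(0) = 12
u·u = (0)² + (4)² + (0)² = 16
proj_u(v) = (v·u / u·u) × u = (12/16) × u = (3/4) × u

proj_u(v) = [0, 3, 0]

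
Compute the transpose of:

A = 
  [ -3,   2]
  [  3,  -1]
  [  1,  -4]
Aᵀ = 
  [ -3,   3,   1]
  [  2,  -1,  -4]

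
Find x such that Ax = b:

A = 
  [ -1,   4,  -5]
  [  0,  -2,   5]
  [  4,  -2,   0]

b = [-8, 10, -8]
x = [-2, 0, 2]

Row reduce the augmented matrix [A|b]:
R3 → R3 + (4)·R1
R3 → R3 + (7)·R2
REF = 
  [ -1,   4,  -5,  -8]
  [  0,  -2,   5,  10]
  [  0,   0,  15,  30]

Back-substitution:
x₃ = 30 / 15 = 2
x₂ = (10 - (5)(2)) / (-2) = 0
x₁ = (-8 - (4)(0) - (-5)(2)) / (-1) = -2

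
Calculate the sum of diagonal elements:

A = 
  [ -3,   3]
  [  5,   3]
0

tr(A) = -3 + 3 = 0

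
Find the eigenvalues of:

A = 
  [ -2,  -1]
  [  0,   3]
λ = 3, -2

tr(A) = 1, det(A) = -6
Characteristic polynomial: λ² - tr(A)λ + det(A) = λ² - λ - 6
λ² - λ - 6 = (λ + 2)(λ - 3)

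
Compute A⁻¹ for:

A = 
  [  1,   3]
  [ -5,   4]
det(A) = (1)(4) - (3)(-5) = 19
For a 2×2 matrix, A⁻¹ = (1/det(A)) · [[d, -b], [-c, a]]
    = (1/19) · [[4, -3], [5, 1]]

A⁻¹ = 
  [ 4/19, -3/19]
  [ 5/19,  1/19]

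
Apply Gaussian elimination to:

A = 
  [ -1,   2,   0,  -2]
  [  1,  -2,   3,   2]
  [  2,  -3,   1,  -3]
Row operations:
R2 → R2 + (1)·R1
R3 → R3 + (2)·R1
Swap R2 ↔ R3

Resulting echelon form:
REF = 
  [ -1,   2,   0,  -2]
  [  0,   1,   1,  -7]
  [  0,   0,   3,   0]

Rank = 3 (number of non-zero pivot rows).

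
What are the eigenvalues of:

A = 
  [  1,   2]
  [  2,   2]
tr(A) = 3, det(A) = -2
Characteristic polynomial: λ² - tr(A)λ + det(A) = λ² - 3λ - 2
λ² - 3λ - 2 = 0  ⇒  λ = (3 ± √((-3)² - 4·(-2)))/2 = (3 ± √(17))/2
  = (3 + √17)/2,  (3 - √17)/2

λ = (3 + √17)/2, (3 - √17)/2  (≈ 3.562, -0.5616)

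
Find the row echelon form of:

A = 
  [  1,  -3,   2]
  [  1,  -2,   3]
Row operations:
R2 → R2 - (1)·R1

Resulting echelon form:
REF = 
  [  1,  -3,   2]
  [  0,   1,   1]

Rank = 2 (number of non-zero pivot rows).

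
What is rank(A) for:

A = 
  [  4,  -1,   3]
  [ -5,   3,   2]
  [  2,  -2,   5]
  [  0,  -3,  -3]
rank(A) = 3

Row reduce:
R2 → R2 + (5/4)·R1
R3 → R3 - (1/2)·R1
R3 → R3 + (6/7)·R2
R4 → R4 + (12/7)·R2
R4 → R4 - (48/59)·R3
REF = 
  [   4,   -1,    3]
  [   0,  7/4, 23/4]
  [   0,    0, 59/7]
  [   0,    0,    0]
Pivot columns: 1, 2, 3 → 3 pivots.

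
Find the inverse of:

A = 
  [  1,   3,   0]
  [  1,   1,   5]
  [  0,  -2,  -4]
det(A) = (1)·((1)(-4) - (5)(-2)) - (3)·((1)(-4) - (5)(0)) + (0)·((1)(-2) - (1)(0))
  = (1)(6) - (3)(-4) + (0)(-2)
  = 18
det(A) = 18 ≠ 0, so A is invertible.

Cofactors Cᵢⱼ = (-1)ⁱ⁺ʲ·Mᵢⱼ:
C = 
  [  6,   4,  -2]
  [ 12,  -4,   2]
  [ 15,  -5,  -2]

adj(A) = Cᵀ:
adj(A) = 
  [  6,  12,  15]
  [  4,  -4,  -5]
  [ -2,   2,  -2]

A⁻¹ = (1/18) · adj(A):
A⁻¹ = 
  [  1/3,   2/3,   5/6]
  [  2/9,  -2/9, -5/18]
  [ -1/9,   1/9,  -1/9]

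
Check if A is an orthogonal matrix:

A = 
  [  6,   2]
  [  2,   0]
No

AᵀA = 
  [ 40,  12]
  [ 12,   4]
≠ I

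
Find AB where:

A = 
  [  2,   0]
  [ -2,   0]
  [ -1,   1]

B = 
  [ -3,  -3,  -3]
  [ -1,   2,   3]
AB = 
  [ -6,  -6,  -6]
  [  6,   6,   6]
  [  2,   5,   6]

A is 3×2 and B is 2×3, so AB is 3×3. Each entry is (row of A)·(column of B):
AB[1,1] = (2)(-3) + (0)(-1) = -6
AB[1,2] = (2)(-3) + (0)(2) = -6
AB[1,3] = (2)(-3) + (0)(3) = -6
AB[2,1] = (-2)(-3) + (0)(-1) = 6
AB[2,2] = (-2)(-3) + (0)(2) = 6
AB[2,3] = (-2)(-3) + (0)(3) = 6
AB[3,1] = (-1)(-3) + (1)(-1) = 2
AB[3,2] = (-1)(-3) + (1)(2) = 5
AB[3,3] = (-1)(-3) + (1)(3) = 6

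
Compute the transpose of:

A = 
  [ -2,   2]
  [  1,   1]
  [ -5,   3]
Aᵀ = 
  [ -2,   1,  -5]
  [  2,   1,   3]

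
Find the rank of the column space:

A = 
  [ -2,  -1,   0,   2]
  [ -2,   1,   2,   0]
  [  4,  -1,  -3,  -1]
dim(Col(A)) = 2

Row reduce:
R2 → R2 - (1)·R1
R3 → R3 + (2)·R1
R3 → R3 + (3/2)·R2
REF = 
  [ -2,  -1,   0,   2]
  [  0,   2,   2,  -2]
  [  0,   0,   0,   0]
Pivot columns: 1, 2 → 2 pivots.
dim(Col(A)) = number of pivot columns = 2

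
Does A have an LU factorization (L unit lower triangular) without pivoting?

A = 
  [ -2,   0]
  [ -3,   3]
Yes.
A[1,1] = -2 ≠ 0, so Gaussian elimination proceeds without a row swap: multiplier ℓ₂₁ = (-3)/(-2) = 3/2, and U[2,2] = 3 - (3/2)(0) = 3.
L = 
  [  1,   0]
  [3/2,   1]
U = 
  [ -2,   0]
  [  0,   3]
Check row 2 of LU: [(3/2)(-2), (3/2)(0) + 3] = [-3, 3] = row 2 of A ✓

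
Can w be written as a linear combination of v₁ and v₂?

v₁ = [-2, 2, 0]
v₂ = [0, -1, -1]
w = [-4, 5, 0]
No

Form the augmented matrix and row-reduce:
[v₁|v₂|w] = 
  [ -2,   0,  -4]
  [  2,  -1,   5]
  [  0,  -1,   0]
R2 → R2 + (1)·R1
R3 → R3 - (1)·R2
REF = 
  [ -2,   0,  -4]
  [  0,  -1,   1]
  [  0,   0,  -1]

Row 3 reads [0 0 | -1], i.e. 0 = -1, so the system is inconsistent and w ∉ span{v₁, v₂}.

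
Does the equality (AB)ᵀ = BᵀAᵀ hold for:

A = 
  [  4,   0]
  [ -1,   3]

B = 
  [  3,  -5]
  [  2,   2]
Yes

(AB)ᵀ = 
  [ 12,   3]
  [-20,  11]

BᵀAᵀ = 
  [ 12,   3]
  [-20,  11]

Both sides are equal — this is the standard identity (AB)ᵀ = BᵀAᵀ, which holds for all A, B.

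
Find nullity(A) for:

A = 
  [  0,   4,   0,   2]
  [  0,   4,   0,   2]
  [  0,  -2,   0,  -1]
nullity(A) = 3

Row reduce:
R2 → R2 - (1)·R1
R3 → R3 + (1/2)·R1
REF = 
  [  0,   4,   0,   2]
  [  0,   0,   0,   0]
  [  0,   0,   0,   0]
Pivot columns: 2 → 1 pivot.
rank(A) = 1, so nullity(A) = 4 - 1 = 3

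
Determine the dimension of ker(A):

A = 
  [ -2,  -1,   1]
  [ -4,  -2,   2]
nullity(A) = 2

Row reduce:
R2 → R2 - (2)·R1
REF = 
  [ -2,  -1,   1]
  [  0,   0,   0]
Pivot columns: 1 → 1 pivot.
rank(A) = 1, so nullity(A) = 3 - 1 = 2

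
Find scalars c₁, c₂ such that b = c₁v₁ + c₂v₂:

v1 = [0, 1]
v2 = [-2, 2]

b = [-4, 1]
c1 = -3, c2 = 2

b = -3·v1 + 2·v2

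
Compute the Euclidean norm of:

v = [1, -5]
5.099

||v||₂ = √((1)² + (-5)²) = √26 = 5.099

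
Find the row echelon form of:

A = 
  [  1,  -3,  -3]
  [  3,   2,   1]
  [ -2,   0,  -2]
Row operations:
R2 → R2 - (3)·R1
R3 → R3 + (2)·R1
R3 → R3 + (6/11)·R2

Resulting echelon form:
REF = 
  [     1,     -3,     -3]
  [     0,     11,     10]
  [     0,      0, -28/11]

Rank = 3 (number of non-zero pivot rows).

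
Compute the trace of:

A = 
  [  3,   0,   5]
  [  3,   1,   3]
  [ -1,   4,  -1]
3

tr(A) = 3 + 1 + -1 = 3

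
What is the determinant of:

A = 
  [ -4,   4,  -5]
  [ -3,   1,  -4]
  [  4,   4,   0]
Cofactor expansion along row 1:
det(A) = (-4)·((1)(0) - (-4)(4)) - (4)·((-3)(0) - (-4)(4)) + (-5)·((-3)(4) - (1)(4))
  = (-4)(16) - (4)(16) + (-5)(-16)
  = -48

det(A) = -48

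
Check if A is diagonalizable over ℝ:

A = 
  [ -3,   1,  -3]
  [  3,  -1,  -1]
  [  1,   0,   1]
No

Characteristic polynomial: det(λI - A) = λ³ + 3λ² - λ + 4
By the rational root theorem any rational root is an integer dividing 4; none of those is a root, so p(λ) has no rational roots and hence (being an irreducible cubic) no repeated roots.
Discriminant of the cubic: Δ = -1067
Δ < 0 ⇒ one real eigenvalue and a complex-conjugate pair: λ ≈ -3.589, 0.2946 + 1.014i, 0.2946 - 1.014i
Has complex eigenvalues (not diagonalizable over ℝ).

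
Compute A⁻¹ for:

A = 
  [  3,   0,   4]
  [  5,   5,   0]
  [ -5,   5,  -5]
det(A) = (3)·((5)(-5) - (0)(5)) - (0)·((5)(-5) - (0)(-5)) + (4)·((5)(5) - (5)(-5))
  = (3)(-25) - (0)(-25) + (4)(50)
  = 125
det(A) = 125 ≠ 0, so A is invertible.

Cofactors Cᵢⱼ = (-1)ⁱ⁺ʲ·Mᵢⱼ:
C = 
  [-25,  25,  50]
  [ 20,   5, -15]
  [-20,  20,  15]

adj(A) = Cᵀ:
adj(A) = 
  [-25,  20, -20]
  [ 25,   5,  20]
  [ 50, -15,  15]

A⁻¹ = (1/125) · adj(A):
A⁻¹ = 
  [ -1/5,  4/25, -4/25]
  [  1/5,  1/25,  4/25]
  [  2/5, -3/25,  3/25]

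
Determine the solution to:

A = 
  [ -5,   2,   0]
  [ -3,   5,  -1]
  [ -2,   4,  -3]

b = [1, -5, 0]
x = [-1, -2, -2]

Row reduce the augmented matrix [A|b]:
R2 → R2 - (3/5)·R1
R3 → R3 - (2/5)·R1
R3 → R3 - (16/19)·R2
REF = 
  [    -5,      2,      0,      1]
  [     0,   19/5,     -1,  -28/5]
  [     0,      0, -41/19,  82/19]

Back-substitution:
x₃ = (82/19) / (-41/19) = -2
x₂ = (-28/5 - (-1)(-2)) / (19/5) = -2
x₁ = (1 - (2)(-2) - (0)(-2)) / (-5) = -1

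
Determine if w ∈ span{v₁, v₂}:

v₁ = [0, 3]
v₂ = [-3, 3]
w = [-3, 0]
Yes

Form the augmented matrix and row-reduce:
[v₁|v₂|w] = 
  [  0,  -3,  -3]
  [  3,   3,   0]
Swap R1 ↔ R2
REF = 
  [  3,   3,   0]
  [  0,  -3,  -3]

No row of the form [0 0 | nonzero], so the system is consistent. Back-substitution gives c₁ = -1, c₂ = 1: w = (-1)·v₁ + (1)·v₂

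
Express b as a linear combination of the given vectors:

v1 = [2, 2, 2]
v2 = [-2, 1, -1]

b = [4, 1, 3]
c1 = 1, c2 = -1

b = 1·v1 + -1·v2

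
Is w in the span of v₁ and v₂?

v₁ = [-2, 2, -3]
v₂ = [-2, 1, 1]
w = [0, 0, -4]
No

Form the augmented matrix and row-reduce:
[v₁|v₂|w] = 
  [ -2,  -2,   0]
  [  2,   1,   0]
  [ -3,   1,  -4]
R2 → R2 + (1)·R1
R3 → R3 - (3/2)·R1
R3 → R3 + (4)·R2
REF = 
  [ -2,  -2,   0]
  [  0,  -1,   0]
  [  0,   0,  -4]

Row 3 reads [0 0 | -4], i.e. 0 = -4, so the system is inconsistent and w ∉ span{v₁, v₂}.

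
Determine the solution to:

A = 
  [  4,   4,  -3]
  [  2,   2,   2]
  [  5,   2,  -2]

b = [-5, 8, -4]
Row reduce the augmented matrix [A|b]:
R2 → R2 - (1/2)·R1
R3 → R3 - (5/4)·R1
Swap R2 ↔ R3
REF = 
  [   4,    4,   -3,   -5]
  [   0,   -3,  7/4,  9/4]
  [   0,    0,  7/2, 21/2]

Back-substitution:
x₃ = (21/2) / (7/2) = 3
x₂ = (9/4 - (7/4)(3)) / (-3) = 1
x₁ = (-5 - (4)(1) - (-3)(3)) / 4 = 0

x = [0, 1, 3]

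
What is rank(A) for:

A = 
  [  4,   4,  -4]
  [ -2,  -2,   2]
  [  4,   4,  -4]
Row reduce:
R2 → R2 + (1/2)·R1
R3 → R3 - (1)·R1
REF = 
  [  4,   4,  -4]
  [  0,   0,   0]
  [  0,   0,   0]
Pivot columns: 1 → 1 pivot.

rank(A) = 1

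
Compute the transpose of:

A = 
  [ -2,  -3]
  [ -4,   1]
Aᵀ = 
  [ -2,  -4]
  [ -3,   1]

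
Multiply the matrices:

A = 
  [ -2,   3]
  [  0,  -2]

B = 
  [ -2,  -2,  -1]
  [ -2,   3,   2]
AB = 
  [ -2,  13,   8]
  [  4,  -6,  -4]

A is 2×2 and B is 2×3, so AB is 2×3. Each entry is (row of A)·(column of B):
AB[1,1] = (-2)(-2) + (3)(-2) = -2
AB[1,2] = (-2)(-2) + (3)(3) = 13
AB[1,3] = (-2)(-1) + (3)(2) = 8
AB[2,1] = (0)(-2) + (-2)(-2) = 4
AB[2,2] = (0)(-2) + (-2)(3) = -6
AB[2,3] = (0)(-1) + (-2)(2) = -4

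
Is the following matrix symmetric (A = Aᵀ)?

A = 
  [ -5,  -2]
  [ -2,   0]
Yes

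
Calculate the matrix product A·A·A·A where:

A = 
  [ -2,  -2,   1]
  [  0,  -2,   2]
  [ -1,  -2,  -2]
A² = A·A:
A²[1,1] = (-2)(-2) + (-2)(0) + (1)(-1) = 3
A²[1,2] = (-2)(-2) + (-2)(-2) + (1)(-2) = 6
A²[1,3] = (-2)(1) + (-2)(2) + (1)(-2) = -8
A²[2,1] = (0)(-2) + (-2)(0) + (2)(-1) = -2
A²[2,2] = (0)(-2) + (-2)(-2) + (2)(-2) = 0
A²[2,3] = (0)(1) + (-2)(2) + (2)(-2) = -8
A²[3,1] = (-1)(-2) + (-2)(0) + (-2)(-1) = 4
A²[3,2] = (-1)(-2) + (-2)(-2) + (-2)(-2) = 10
A²[3,3] = (-1)(1) + (-2)(2) + (-2)(-2) = -1
A² = 
  [  3,   6,  -8]
  [ -2,   0,  -8]
  [  4,  10,  -1]

A^3 = A^2·A:
A^3[1,1] = (3)(-2) + (6)(0) + (-8)(-1) = 2
A^3[1,2] = (3)(-2) + (6)(-2) + (-8)(-2) = -2
A^3[1,3] = (3)(1) + (6)(2) + (-8)(-2) = 31
A^3[2,1] = (-2)(-2) + (0)(0) + (-8)(-1) = 12
A^3[2,2] = (-2)(-2) + (0)(-2) + (-8)(-2) = 20
A^3[2,3] = (-2)(1) + (0)(2) + (-8)(-2) = 14
A^3[3,1] = (4)(-2) + (10)(0) + (-1)(-1) = -7
A^3[3,2] = (4)(-2) + (10)(-2) + (-1)(-2) = -26
A^3[3,3] = (4)(1) + (10)(2) + (-1)(-2) = 26
A^3 = 
  [  2,  -2,  31]
  [ 12,  20,  14]
  [ -7, -26,  26]

A^4 = A^3·A:
A^4[1,1] = (2)(-2) + (-2)(0) + (31)(-1) = -35
A^4[1,2] = (2)(-2) + (-2)(-2) + (31)(-2) = -62
A^4[1,3] = (2)(1) + (-2)(2) + (31)(-2) = -64
A^4[2,1] = (12)(-2) + (20)(0) + (14)(-1) = -38
A^4[2,2] = (12)(-2) + (20)(-2) + (14)(-2) = -92
A^4[2,3] = (12)(1) + (20)(2) + (14)(-2) = 24
A^4[3,1] = (-7)(-2) + (-26)(0) + (26)(-1) = -12
A^4[3,2] = (-7)(-2) + (-26)(-2) + (26)(-2) = 14
A^4[3,3] = (-7)(1) + (-26)(2) + (26)(-2) = -111
A^4 = 
  [-35, -62, -64]
  [-38, -92,  24]
  [-12,  14, -111]

Therefore
A^4 = 
  [-35, -62, -64]
  [-38, -92,  24]
  [-12,  14, -111]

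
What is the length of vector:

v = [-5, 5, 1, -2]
7.416

||v||₂ = √((-5)² + (5)² + (1)² + (-2)²) = √55 = 7.416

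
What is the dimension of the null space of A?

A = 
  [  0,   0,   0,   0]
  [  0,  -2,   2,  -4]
nullity(A) = 3

Row reduce:
Swap R1 ↔ R2
REF = 
  [  0,  -2,   2,  -4]
  [  0,   0,   0,   0]
Pivot columns: 2 → 1 pivot.
rank(A) = 1, so nullity(A) = 4 - 1 = 3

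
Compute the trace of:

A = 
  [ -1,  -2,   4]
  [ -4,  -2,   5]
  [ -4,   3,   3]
0

tr(A) = -1 + -2 + 3 = 0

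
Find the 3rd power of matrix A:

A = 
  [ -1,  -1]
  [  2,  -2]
A² = A·A:
A²[1,1] = (-1)(-1) + (-1)(2) = -1
A²[1,2] = (-1)(-1) + (-1)(-2) = 3
A²[2,1] = (2)(-1) + (-2)(2) = -6
A²[2,2] = (2)(-1) + (-2)(-2) = 2
A² = 
  [ -1,   3]
  [ -6,   2]

A^3 = A^2·A:
A^3[1,1] = (-1)(-1) + (3)(2) = 7
A^3[1,2] = (-1)(-1) + (3)(-2) = -5
A^3[2,1] = (-6)(-1) + (2)(2) = 10
A^3[2,2] = (-6)(-1) + (2)(-2) = 2
A^3 = 
  [  7,  -5]
  [ 10,   2]

Therefore
A^3 = 
  [  7,  -5]
  [ 10,   2]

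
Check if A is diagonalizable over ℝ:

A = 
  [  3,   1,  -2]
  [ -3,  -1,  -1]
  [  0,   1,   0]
No

Characteristic polynomial: det(λI - A) = λ³ - 2λ² + λ - 9
By the rational root theorem any rational root is an integer dividing 9; none of those is a root, so p(λ) has no rational roots and hence (being an irreducible cubic) no repeated roots.
Discriminant of the cubic: Δ = -2151
Δ < 0 ⇒ one real eigenvalue and a complex-conjugate pair: λ ≈ 2.795, -0.3973 + 1.75i, -0.3973 - 1.75i
Has complex eigenvalues (not diagonalizable over ℝ).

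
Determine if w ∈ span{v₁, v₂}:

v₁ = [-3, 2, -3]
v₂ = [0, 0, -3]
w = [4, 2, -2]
No

Form the augmented matrix and row-reduce:
[v₁|v₂|w] = 
  [ -3,   0,   4]
  [  2,   0,   2]
  [ -3,  -3,  -2]
R2 → R2 + (2/3)·R1
R3 → R3 - (1)·R1
Swap R2 ↔ R3
REF = 
  [  -3,    0,    4]
  [   0,   -3,   -6]
  [   0,    0, 14/3]

Row 3 reads [0 0 | 14/3], i.e. 0 = 14/3, so the system is inconsistent and w ∉ span{v₁, v₂}.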